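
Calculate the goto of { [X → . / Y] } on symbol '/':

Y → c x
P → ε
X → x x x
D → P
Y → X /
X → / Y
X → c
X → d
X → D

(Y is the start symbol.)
{ [D → . P], [P → .], [X → . / Y], [X → . D], [X → . c], [X → . d], [X → . x x x], [X → / . Y], [Y → . X /], [Y → . c x] }

GOTO(I, '/') = CLOSURE({ [A → αX.β] : [A → α.Xβ] ∈ I, X = '/' })

Items with dot before '/', with the dot advanced:
  [X → . / Y] → [X → / . Y]
Closure of the advanced items:
  [X → / . Y] has the dot before Y: add [Y → . c x], [Y → . X /]
  [Y → . X /] has the dot before X: add [X → . x x x], [X → . / Y], [X → . c], [X → . d], [X → . D]
  [X → . D] has the dot before D: add [D → . P]
  [D → . P] has the dot before P: add [P → .]

GOTO = { [D → . P], [P → .], [X → . / Y], [X → . D], [X → . c], [X → . d], [X → . x x x], [X → / . Y], [Y → . X /], [Y → . c x] }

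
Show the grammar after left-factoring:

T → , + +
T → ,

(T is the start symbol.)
T → , T'
T' → + +
T' → ε

Left-factoring transforms A → αβ₁ | αβ₂ into A → αA' and A' → β₁ | β₂
(α is the longest common prefix among the alternatives). Repeat until
no nonterminal has two alternatives with a common prefix.

Round 1: T has alternatives sharing prefix ','. Introduce T': T → , T'
  Add: T' → + +
  Add: T' → ε

No remaining common prefixes — done.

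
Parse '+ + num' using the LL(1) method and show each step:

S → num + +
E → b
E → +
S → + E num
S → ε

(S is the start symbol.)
LL(1) parsing maintains a stack (initially the start symbol over $) and the input. At each step: if the stack top is a terminal, match it against the current input token; if it is a non-terminal N, replace it with the RHS of M[N, lookahead] (the unique production whose predict set contains the lookahead).

Stack is shown with the top on the left.

Stack      Input      Action
----------------------------
S $        + + num $  output S → + E num
+ E num $  + + num $  match '+'
E num $    + num $    output E → +
+ num $    + num $    match '+'
num $      num $      match 'num'
$          $          accept

The string is accepted.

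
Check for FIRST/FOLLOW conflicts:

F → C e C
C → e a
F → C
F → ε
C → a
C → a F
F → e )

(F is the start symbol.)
Yes. F → C e C with FOLLOW(F) on { 'e' }; F → C with FOLLOW(F) on { 'e' }; F → e ')' with FOLLOW(F) on { 'e' }

A FIRST/FOLLOW conflict occurs when a non-terminal N has a nullable alternative N → β (β ⇒* ε) and another alternative N → α with FIRST(α) ∩ FOLLOW(N) ≠ ∅: on such a lookahead the parser cannot decide between expanding α and letting N vanish via β.

Nullable non-terminals: F.
FIRST sets used below: FIRST(C) = { 'a', 'e' }

F: nullable alternative(s) F → ε; FOLLOW(F) = { $, 'e' }
  F → C e C: FIRST \ {ε} = { 'a', 'e' } — overlaps FOLLOW(F) on { 'e' }: CONFLICT
  F → C: FIRST \ {ε} = { 'a', 'e' } — overlaps FOLLOW(F) on { 'e' }: CONFLICT
  F → ε: FIRST \ {ε} = { } — this is the only nullable alternative, skip
  F → e ): FIRST \ {ε} = { 'e' } — overlaps FOLLOW(F) on { 'e' }: CONFLICT

C has no nullable alternative, so no FIRST/FOLLOW check is needed there.

So the grammar has 3 FIRST/FOLLOW conflicts (marked CONFLICT above).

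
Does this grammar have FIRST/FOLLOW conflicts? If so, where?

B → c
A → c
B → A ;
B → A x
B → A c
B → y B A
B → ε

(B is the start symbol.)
Yes. B → c with FOLLOW(B) on { 'c' }; B → A ';' with FOLLOW(B) on { 'c' }; B → A x with FOLLOW(B) on { 'c' }; B → A c with FOLLOW(B) on { 'c' }

A FIRST/FOLLOW conflict occurs when a non-terminal N has a nullable alternative N → β (β ⇒* ε) and another alternative N → α with FIRST(α) ∩ FOLLOW(N) ≠ ∅: on such a lookahead the parser cannot decide between expanding α and letting N vanish via β.

Nullable non-terminals: B.
FIRST sets used below: FIRST(A) = { 'c' }

B: nullable alternative(s) B → ε; FOLLOW(B) = { $, 'c' }
  B → c: FIRST \ {ε} = { 'c' } — overlaps FOLLOW(B) on { 'c' }: CONFLICT
  B → A ;: FIRST \ {ε} = { 'c' } — overlaps FOLLOW(B) on { 'c' }: CONFLICT
  B → A x: FIRST \ {ε} = { 'c' } — overlaps FOLLOW(B) on { 'c' }: CONFLICT
  B → A c: FIRST \ {ε} = { 'c' } — overlaps FOLLOW(B) on { 'c' }: CONFLICT
  B → y B A: FIRST \ {ε} = { 'y' } — disjoint from FOLLOW(B)
  B → ε: FIRST \ {ε} = { } — this is the only nullable alternative, skip

A has no nullable alternative, so no FIRST/FOLLOW check is needed there.

So the grammar has 4 FIRST/FOLLOW conflicts (marked CONFLICT above).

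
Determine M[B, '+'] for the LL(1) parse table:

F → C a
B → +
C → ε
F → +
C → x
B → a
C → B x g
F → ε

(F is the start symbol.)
B → +

To find M[B, '+'], we find productions for B where '+' is in the predict set (PREDICT(N → α) = (FIRST(α) \ {ε}) ∪ (FOLLOW(N) if α ⇒* ε)).

B → +: PREDICT = { '+' }
  '+' is in predict set, so this production goes in M[B, '+']
B → a: PREDICT = { 'a' }

M[B, '+'] = B → +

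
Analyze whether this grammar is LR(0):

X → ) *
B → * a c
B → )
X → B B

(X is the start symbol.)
A grammar is LR(0) if no state in the canonical LR(0) collection has:
  - both a shift item (dot before a terminal) and a complete item (shift-reduce conflict), or
  - two or more complete items (reduce-reduce conflict; the accept item [X' → X .] counts as a complete item here).

Augment with X' → X and build the canonical LR(0) collection (I0 = CLOSURE({[X' → . X]}), then GOTO on every symbol after a dot until no new states appear). It has 10 states:
  I0: { [B → . )], [B → . * a c], [X → . ) *], [X → . B B], [X' → . X] }  — shift
  I1: { [B → ) .], [X → ) . *] }  — shift, reduce
  I2: { [B → * . a c] }  — shift
  I3: { [B → . )], [B → . * a c], [X → B . B] }  — shift
  I4: { [X' → X .] }  — accept
  I5: { [B → ) .] }  — reduce
  I6: { [X → B B .] }  — reduce
  I7: { [B → * a . c] }  — shift
  I8: { [B → * a c .] }  — reduce
  I9: { [X → ) * .] }  — reduce

Conflict in state I1:
  Shift-reduce conflict between [B → ) .] and [X → ) . *]
So the grammar is NOT LR(0).

Answer: No. Shift-reduce conflict between [B → ) .] and [X → ) . *]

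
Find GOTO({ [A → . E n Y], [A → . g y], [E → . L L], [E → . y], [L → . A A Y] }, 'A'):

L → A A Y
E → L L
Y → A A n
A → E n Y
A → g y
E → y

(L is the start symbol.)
GOTO(I, 'A') = CLOSURE({ [A → αX.β] : [A → α.Xβ] ∈ I, X = 'A' })

Items with dot before 'A', with the dot advanced:
  [L → . A A Y] → [L → A . A Y]
Closure of the advanced items:
  [L → A . A Y] has the dot before A: add [A → . E n Y], [A → . g y]
  [A → . E n Y] has the dot before E: add [E → . L L], [E → . y]
  [E → . L L] has the dot before L: add [L → . A A Y]

GOTO = { [A → . E n Y], [A → . g y], [E → . L L], [E → . y], [L → . A A Y], [L → A . A Y] }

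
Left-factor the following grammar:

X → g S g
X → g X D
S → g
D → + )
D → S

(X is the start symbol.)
X → g X'
X' → S g
X' → X D
S → g
D → + )
D → S

Left-factoring transforms A → αβ₁ | αβ₂ into A → αA' and A' → β₁ | β₂
(α is the longest common prefix among the alternatives). Repeat until
no nonterminal has two alternatives with a common prefix.

Round 1: X has alternatives sharing prefix 'g'. Introduce X': X → g X'
  Add: X' → S g
  Add: X' → X D

No remaining common prefixes — done.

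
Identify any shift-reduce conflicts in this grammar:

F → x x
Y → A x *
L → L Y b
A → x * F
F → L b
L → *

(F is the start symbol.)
No shift-reduce conflicts

Augment with F' → F and build the canonical LR(0) collection (I0 = CLOSURE({[F' → . F]}), then GOTO on every symbol after a dot until no new states appear). It has 15 states:
  I0: { [F → . L b], [F → . x x], [F' → . F], [L → . *], [L → . L Y b] }  — shift
  I1: { [L → * .] }  — reduce
  I2: { [F' → F .] }  — accept
  I3: { [A → . x * F], [F → L . b], [L → L . Y b], [Y → . A x *] }  — shift
  I4: { [F → x . x] }  — shift
  I5: { [F → x x .] }  — reduce
  I6: { [Y → A . x *] }  — shift
  I7: { [L → L Y . b] }  — shift
  I8: { [F → L b .] }  — reduce
  I9: { [A → x . * F] }  — shift
  I10: { [A → x * . F], [F → . L b], [F → . x x], [L → . *], [L → . L Y b] }  — shift
  I11: { [A → x * F .] }  — reduce
  I12: { [L → L Y b .] }  — reduce
  I13: { [Y → A x . *] }  — shift
  I14: { [Y → A x * .] }  — reduce

No state contains both a complete item and a shift item.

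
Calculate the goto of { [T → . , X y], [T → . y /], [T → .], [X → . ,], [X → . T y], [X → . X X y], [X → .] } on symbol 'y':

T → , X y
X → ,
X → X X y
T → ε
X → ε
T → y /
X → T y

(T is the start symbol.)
{ [T → y . /] }

GOTO(I, 'y') = CLOSURE({ [A → αX.β] : [A → α.Xβ] ∈ I, X = 'y' })

Items with dot before 'y', with the dot advanced:
  [T → . y /] → [T → y . /]
Closure adds nothing (no advanced item has the dot before a non-terminal).

GOTO = { [T → y . /] }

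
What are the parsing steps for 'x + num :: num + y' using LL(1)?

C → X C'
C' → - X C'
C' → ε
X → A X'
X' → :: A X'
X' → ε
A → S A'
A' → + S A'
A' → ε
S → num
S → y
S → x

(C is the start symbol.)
Stack is shown with the top on the left.

Stack           Input                 Action
--------------------------------------------
C $             x + num :: num + y $  output C → X C'
X C' $          x + num :: num + y $  output X → A X'
A X' C' $       x + num :: num + y $  output A → S A'
S A' X' C' $    x + num :: num + y $  output S → x
x A' X' C' $    x + num :: num + y $  match 'x'
A' X' C' $      + num :: num + y $    output A' → + S A'
+ S A' X' C' $  + num :: num + y $    match '+'
S A' X' C' $    num :: num + y $      output S → num
num A' X' C' $  num :: num + y $      match 'num'
A' X' C' $      :: num + y $          output A' → ε
X' C' $         :: num + y $          output X' → :: A X'
:: A X' C' $    :: num + y $          match '::'
A X' C' $       num + y $             output A → S A'
S A' X' C' $    num + y $             output S → num
num A' X' C' $  num + y $             match 'num'
A' X' C' $      + y $                 output A' → + S A'
+ S A' X' C' $  + y $                 match '+'
S A' X' C' $    y $                   output S → y
y A' X' C' $    y $                   match 'y'
A' X' C' $      $                     output A' → ε
X' C' $         $                     output X' → ε
C' $            $                     output C' → ε
$               $                     accept

The string is accepted.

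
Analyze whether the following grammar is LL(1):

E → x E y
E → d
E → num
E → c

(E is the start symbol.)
Yes, the grammar is LL(1).

For E:
  PREDICT(E → x E y) = { 'x' }
  PREDICT(E → d) = { 'd' }
  PREDICT(E → num) = { 'num' }
  PREDICT(E → c) = { 'c' }

All predict sets are disjoint. The grammar IS LL(1).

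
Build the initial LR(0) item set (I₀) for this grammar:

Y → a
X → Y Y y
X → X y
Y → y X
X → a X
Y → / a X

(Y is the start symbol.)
First, augment the grammar with Y' → Y
I₀ = CLOSURE({ [Y' → . Y] }):
  [Y' → . Y] has the dot before Y: add [Y → . a], [Y → . y X], [Y → . / a X]
No further items can be added.

I₀ = { [Y → . / a X], [Y → . a], [Y → . y X], [Y' → . Y] }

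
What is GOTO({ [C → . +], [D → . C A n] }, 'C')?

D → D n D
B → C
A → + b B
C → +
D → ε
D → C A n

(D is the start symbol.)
GOTO(I, 'C') = CLOSURE({ [A → αX.β] : [A → α.Xβ] ∈ I, X = 'C' })

Items with dot before 'C', with the dot advanced:
  [D → . C A n] → [D → C . A n]
Closure of the advanced items:
  [D → C . A n] has the dot before A: add [A → . + b B]

GOTO = { [A → . + b B], [D → C . A n] }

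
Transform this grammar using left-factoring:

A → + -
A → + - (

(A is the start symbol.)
Left-factoring transforms A → αβ₁ | αβ₂ into A → αA' and A' → β₁ | β₂
(α is the longest common prefix among the alternatives). Repeat until
no nonterminal has two alternatives with a common prefix.

Round 1: A has alternatives sharing prefix '+ -'. Introduce A': A → + - A'
  Add: A' → ε
  Add: A' → (

No remaining common prefixes — done.

Resulting grammar:
A → + - A'
A' → ε
A' → (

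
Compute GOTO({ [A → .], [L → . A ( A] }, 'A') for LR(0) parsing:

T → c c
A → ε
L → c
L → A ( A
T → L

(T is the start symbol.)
{ [L → A . ( A] }

GOTO(I, 'A') = CLOSURE({ [A → αX.β] : [A → α.Xβ] ∈ I, X = 'A' })

Items with dot before 'A', with the dot advanced:
  [L → . A ( A] → [L → A . ( A]
Closure adds nothing (no advanced item has the dot before a non-terminal).

GOTO = { [L → A . ( A] }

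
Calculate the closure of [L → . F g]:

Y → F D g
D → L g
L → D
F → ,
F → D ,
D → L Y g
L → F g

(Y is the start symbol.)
To compute CLOSURE, for each item [A → α.Bβ] where B is a non-terminal, add [B → .γ] for all productions B → γ; repeat for the newly added items until nothing changes.

Start with: [L → . F g]
  [L → . F g] has the dot before F: add [F → . ,], [F → . D ,]
  [F → . D ,] has the dot before D: add [D → . L g], [D → . L Y g]
  [D → . L g] has the dot before L: add [L → . D]
No further items can be added.

CLOSURE = { [D → . L Y g], [D → . L g], [F → . ,], [F → . D ,], [L → . D], [L → . F g] }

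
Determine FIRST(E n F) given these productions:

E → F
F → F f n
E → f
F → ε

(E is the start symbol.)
FIRST sets of the non-terminals involved (from the grammar, by fixed-point iteration):
  FIRST(E) = { 'f', ε }

To compute FIRST(E n F), process the symbols left to right:
Symbol E is a non-terminal. Add FIRST(E) \ {ε} = { 'f' }
E is nullable (ε ∈ FIRST(E)), continue to the next symbol.
Symbol n is a terminal. Add 'n' and stop.
FIRST(E n F) = { 'f', 'n' }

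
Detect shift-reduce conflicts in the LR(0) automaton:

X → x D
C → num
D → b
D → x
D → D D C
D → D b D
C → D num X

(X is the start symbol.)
Yes — I3: [X → x D .] vs [D → D . b D]; I7: [D → b .] vs [D → . b]; I8: [D → D b D .] vs [D → D . b D]; I12: [C → num .] vs [X → . x D]

A shift-reduce conflict occurs when an LR(0) state has both:
  - a complete (reduce) item [A → α .] (dot at the end), and
  - a shift item [B → β . c γ] (dot before a terminal).

Augment with X' → X and build the canonical LR(0) collection (I0 = CLOSURE({[X' → . X]}), then GOTO on every symbol after a dot until no new states appear). It has 14 states:
  I0: { [X → . x D], [X' → . X] }  — shift
  I1: { [X' → X .] }  — accept
  I2: { [D → . D D C], [D → . D b D], [D → . b], [D → . x], [X → x . D] }  — shift
  I3: { [D → . D D C], [D → . D b D], [D → . b], [D → . x], [D → D . D C], [D → D . b D], [X → x D .] }  — shift, reduce
  I4: { [D → b .] }  — reduce
  I5: { [D → x .] }  — reduce
  I6: { [C → . D num X], [C → . num], [D → . D D C], [D → . D b D], [D → . b], [D → . x], [D → D . D C], [D → D . b D], [D → D D . C] }  — shift
  I7: { [D → . D D C], [D → . D b D], [D → . b], [D → . x], [D → D b . D], [D → b .] }  — shift, reduce
  I8: { [D → . D D C], [D → . D b D], [D → . b], [D → . x], [D → D . D C], [D → D . b D], [D → D b D .] }  — shift, reduce
  I9: { [D → D D C .] }  — reduce
  I10: { [C → . D num X], [C → . num], [C → D . num X], [D → . D D C], [D → . D b D], [D → . b], [D → . x], [D → D . D C], [D → D . b D], [D → D D . C] }  — shift
  I11: { [C → num .] }  — reduce
  I12: { [C → D num . X], [C → num .], [X → . x D] }  — shift, reduce
  I13: { [C → D num X .] }  — reduce

I3 contains reduce item [X → x D .] and shift items [D → D . b D], [D → . b], [D → . x] — shift-reduce conflict.
I7 contains reduce item [D → b .] and shift items [D → . b], [D → . x] — shift-reduce conflict.
I8 contains reduce item [D → D b D .] and shift items [D → D . b D], [D → . b], [D → . x] — shift-reduce conflict.
I12 contains reduce item [C → num .] and shift item [X → . x D] — shift-reduce conflict.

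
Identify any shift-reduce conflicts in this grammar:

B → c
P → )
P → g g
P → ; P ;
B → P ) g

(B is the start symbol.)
No shift-reduce conflicts

Augment with B' → B and build the canonical LR(0) collection (I0 = CLOSURE({[B' → . B]}), then GOTO on every symbol after a dot until no new states appear). It has 12 states:
  I0: { [B → . P ) g], [B → . c], [B' → . B], [P → . )], [P → . ; P ;], [P → . g g] }  — shift
  I1: { [P → ) .] }  — reduce
  I2: { [P → . )], [P → . ; P ;], [P → . g g], [P → ; . P ;] }  — shift
  I3: { [B' → B .] }  — accept
  I4: { [B → P . ) g] }  — shift
  I5: { [B → c .] }  — reduce
  I6: { [P → g . g] }  — shift
  I7: { [P → g g .] }  — reduce
  I8: { [B → P ) . g] }  — shift
  I9: { [B → P ) g .] }  — reduce
  I10: { [P → ; P . ;] }  — shift
  I11: { [P → ; P ; .] }  — reduce

No state contains both a complete item and a shift item.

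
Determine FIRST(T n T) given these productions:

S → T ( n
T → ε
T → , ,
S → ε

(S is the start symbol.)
FIRST sets of the non-terminals involved (from the grammar, by fixed-point iteration):
  FIRST(T) = { ',', ε }

To compute FIRST(T n T), process the symbols left to right:
Symbol T is a non-terminal. Add FIRST(T) \ {ε} = { ',' }
T is nullable (ε ∈ FIRST(T)), continue to the next symbol.
Symbol n is a terminal. Add 'n' and stop.
FIRST(T n T) = { ',', 'n' }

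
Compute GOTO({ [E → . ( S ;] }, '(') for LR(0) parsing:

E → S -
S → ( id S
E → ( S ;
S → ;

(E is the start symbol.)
{ [E → ( . S ;], [S → . ( id S], [S → . ;] }

GOTO(I, '(') = CLOSURE({ [A → αX.β] : [A → α.Xβ] ∈ I, X = '(' })

Items with dot before '(', with the dot advanced:
  [E → . ( S ;] → [E → ( . S ;]
Closure of the advanced items:
  [E → ( . S ;] has the dot before S: add [S → . ( id S], [S → . ;]

GOTO = { [E → ( . S ;], [S → . ( id S], [S → . ;] }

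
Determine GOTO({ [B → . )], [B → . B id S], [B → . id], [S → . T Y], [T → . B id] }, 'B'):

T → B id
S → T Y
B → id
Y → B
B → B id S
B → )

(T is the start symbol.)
GOTO(I, 'B') = CLOSURE({ [A → αX.β] : [A → α.Xβ] ∈ I, X = 'B' })

Items with dot before 'B', with the dot advanced:
  [B → . B id S] → [B → B . id S]
  [T → . B id] → [T → B . id]
Closure adds nothing (no advanced item has the dot before a non-terminal).

GOTO = { [B → B . id S], [T → B . id] }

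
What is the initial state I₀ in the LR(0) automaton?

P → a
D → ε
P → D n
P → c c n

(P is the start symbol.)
{ [D → .], [P → . D n], [P → . a], [P → . c c n], [P' → . P] }

First, augment the grammar with P' → P
I₀ = CLOSURE({ [P' → . P] }):
  [P' → . P] has the dot before P: add [P → . a], [P → . D n], [P → . c c n]
  [P → . D n] has the dot before D: add [D → .]
No further items can be added.

I₀ = { [D → .], [P → . D n], [P → . a], [P → . c c n], [P' → . P] }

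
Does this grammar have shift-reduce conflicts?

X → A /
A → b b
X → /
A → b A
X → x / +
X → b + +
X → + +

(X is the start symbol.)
A shift-reduce conflict occurs when an LR(0) state has both:
  - a complete (reduce) item [A → α .] (dot at the end), and
  - a shift item [B → β . c γ] (dot before a terminal).

Augment with X' → X and build the canonical LR(0) collection (I0 = CLOSURE({[X' → . X]}), then GOTO on every symbol after a dot until no new states appear). It has 15 states:
  I0: { [A → . b A], [A → . b b], [X → . + +], [X → . /], [X → . A /], [X → . b + +], [X → . x / +], [X' → . X] }  — shift
  I1: { [X → + . +] }  — shift
  I2: { [X → / .] }  — reduce
  I3: { [X → A . /] }  — shift
  I4: { [X' → X .] }  — accept
  I5: { [A → . b A], [A → . b b], [A → b . A], [A → b . b], [X → b . + +] }  — shift
  I6: { [X → x . / +] }  — shift
  I7: { [X → x / . +] }  — shift
  I8: { [X → x / + .] }  — reduce
  I9: { [X → b + . +] }  — shift
  I10: { [A → b A .] }  — reduce
  I11: { [A → . b A], [A → . b b], [A → b . A], [A → b . b], [A → b b .] }  — shift, reduce
  I12: { [X → b + + .] }  — reduce
  I13: { [X → A / .] }  — reduce
  I14: { [X → + + .] }  — reduce

I11 contains reduce item [A → b b .] and shift items [A → . b A], [A → . b b], [A → b . b] — shift-reduce conflict.

Answer: Yes — I11: [A → b b .] vs [A → . b A]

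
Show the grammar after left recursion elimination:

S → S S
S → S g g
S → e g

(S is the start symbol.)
S is directly left-recursive. The standard transformation for
  A → A α₁ | ... | A α_m | β₁ | ... | β_n
is
  A  → β₁ A' | ... | β_n A'
  A' → α₁ A' | ... | α_m A' | ε

S → e g becomes S → e g S'
S → S S becomes S' → S S'
S → S g g becomes S' → g g S'
Add S' → ε

Resulting grammar:
S → e g S'
S' → S S'
S' → g g S'
S' → ε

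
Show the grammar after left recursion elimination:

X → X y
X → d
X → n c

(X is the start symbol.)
X is directly left-recursive. The standard transformation for
  A → A α₁ | ... | A α_m | β₁ | ... | β_n
is
  A  → β₁ A' | ... | β_n A'
  A' → α₁ A' | ... | α_m A' | ε

X → d becomes X → d X'
X → n c becomes X → n c X'
X → X y becomes X' → y X'
Add X' → ε

Resulting grammar:
X → d X'
X → n c X'
X' → y X'
X' → ε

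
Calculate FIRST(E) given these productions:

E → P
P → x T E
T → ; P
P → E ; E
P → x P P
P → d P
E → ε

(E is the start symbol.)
{ ';', 'd', 'x', ε }

FIRST sets of the other non-terminals involved (by the same procedure, iterated to a fixed point):
  FIRST(P) = { ';', 'd', 'x' }

From E → P:
  - P is a non-terminal: add FIRST(P) \ {ε} = { ';', 'd', 'x' }
    P is not nullable, so stop
From E → ε:
  - ε-production, so ε ∈ FIRST(E)

Collecting: FIRST(E) = { ';', 'd', 'x', ε }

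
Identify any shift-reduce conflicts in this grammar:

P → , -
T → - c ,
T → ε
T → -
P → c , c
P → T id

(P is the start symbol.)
Yes — I0: [T → .] vs [P → . , -]; I2: [T → - .] vs [T → - . c ,]

A shift-reduce conflict occurs when an LR(0) state has both:
  - a complete (reduce) item [A → α .] (dot at the end), and
  - a shift item [B → β . c γ] (dot before a terminal).

Augment with P' → P and build the canonical LR(0) collection (I0 = CLOSURE({[P' → . P]}), then GOTO on every symbol after a dot until no new states appear). It has 12 states:
  I0: { [P → . , -], [P → . T id], [P → . c , c], [P' → . P], [T → . - c ,], [T → . -], [T → .] }  — shift, reduce
  I1: { [P → , . -] }  — shift
  I2: { [T → - . c ,], [T → - .] }  — shift, reduce
  I3: { [P' → P .] }  — accept
  I4: { [P → T . id] }  — shift
  I5: { [P → c . , c] }  — shift
  I6: { [P → c , . c] }  — shift
  I7: { [P → c , c .] }  — reduce
  I8: { [P → T id .] }  — reduce
  I9: { [T → - c . ,] }  — shift
  I10: { [T → - c , .] }  — reduce
  I11: { [P → , - .] }  — reduce

I0 contains reduce item [T → .] and shift items [P → . , -], [P → . c , c], [T → . -], [T → . - c ,] — shift-reduce conflict.
I2 contains reduce item [T → - .] and shift item [T → - . c ,] — shift-reduce conflict.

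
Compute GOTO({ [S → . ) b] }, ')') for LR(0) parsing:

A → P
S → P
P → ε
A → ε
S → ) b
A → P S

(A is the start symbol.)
GOTO(I, ')') = CLOSURE({ [A → αX.β] : [A → α.Xβ] ∈ I, X = ')' })

Items with dot before ')', with the dot advanced:
  [S → . ) b] → [S → ) . b]
Closure adds nothing (no advanced item has the dot before a non-terminal).

GOTO = { [S → ) . b] }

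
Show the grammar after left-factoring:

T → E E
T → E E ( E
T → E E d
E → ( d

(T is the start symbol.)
Left-factoring transforms A → αβ₁ | αβ₂ into A → αA' and A' → β₁ | β₂
(α is the longest common prefix among the alternatives). Repeat until
no nonterminal has two alternatives with a common prefix.

Round 1: T has alternatives sharing prefix 'E E'. Introduce T': T → E E T'
  Add: T' → ε
  Add: T' → ( E
  Add: T' → d

No remaining common prefixes — done.

Resulting grammar:
T → E E T'
T' → ε
T' → ( E
T' → d
E → ( d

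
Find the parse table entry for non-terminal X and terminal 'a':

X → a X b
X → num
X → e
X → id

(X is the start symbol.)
X → a X b

To find M[X, 'a'], we find productions for X where 'a' is in the predict set (PREDICT(N → α) = (FIRST(α) \ {ε}) ∪ (FOLLOW(N) if α ⇒* ε)).

X → a X b: PREDICT = { 'a' }
  'a' is in predict set, so this production goes in M[X, 'a']
X → num: PREDICT = { 'num' }
X → e: PREDICT = { 'e' }
X → id: PREDICT = { 'id' }

M[X, 'a'] = X → a X b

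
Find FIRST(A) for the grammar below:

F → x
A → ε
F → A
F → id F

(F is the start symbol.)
From A → ε:
  - ε-production, so ε ∈ FIRST(A)

Collecting: FIRST(A) = { ε }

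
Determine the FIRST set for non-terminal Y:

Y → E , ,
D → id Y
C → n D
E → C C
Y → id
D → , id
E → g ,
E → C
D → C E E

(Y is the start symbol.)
To compute FIRST(Y), examine every production with Y on the left-hand side, reading each right-hand side left to right until a non-nullable symbol is reached.

FIRST sets of the other non-terminals involved (by the same procedure, iterated to a fixed point):
  FIRST(E) = { 'g', 'n' }

From Y → E , ,:
  - E is a non-terminal: add FIRST(E) \ {ε} = { 'g', 'n' }
    E is not nullable, so stop
From Y → id:
  - id is a terminal: add 'id' and stop

Collecting: FIRST(Y) = { 'g', 'id', 'n' }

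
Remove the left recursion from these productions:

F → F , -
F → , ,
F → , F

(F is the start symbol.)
F → , , F'
F → , F F'
F' → , - F'
F' → ε

F is directly left-recursive. The standard transformation for
  A → A α₁ | ... | A α_m | β₁ | ... | β_n
is
  A  → β₁ A' | ... | β_n A'
  A' → α₁ A' | ... | α_m A' | ε

F → , , becomes F → , , F'
F → , F becomes F → , F F'
F → F , - becomes F' → , - F'
Add F' → ε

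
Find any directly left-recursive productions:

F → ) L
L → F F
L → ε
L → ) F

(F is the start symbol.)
No direct left recursion

F → ) L: starts with ')'
L → F F: starts with F
L → ε: starts with ε
L → ) F: starts with ')'

No direct left recursion found.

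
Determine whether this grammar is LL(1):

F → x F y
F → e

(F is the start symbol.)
Yes, the grammar is LL(1).

A grammar is LL(1) if for each non-terminal N with multiple productions, the predict sets of those productions are pairwise disjoint, where PREDICT(N → α) = (FIRST(α) \ {ε}) ∪ (FOLLOW(N) if α ⇒* ε).

For F:
  PREDICT(F → x F y) = { 'x' }
  PREDICT(F → e) = { 'e' }

All predict sets are disjoint. The grammar IS LL(1).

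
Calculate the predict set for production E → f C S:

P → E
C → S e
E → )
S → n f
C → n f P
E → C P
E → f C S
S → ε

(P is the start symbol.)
PREDICT(E → f C S) = (FIRST(RHS) \ {ε}) ∪ (FOLLOW(E) if ε ∈ FIRST(RHS), i.e. RHS ⇒* ε)
FIRST(f C S) = { 'f' }
ε ∉ FIRST(f C S), so FOLLOW(E) is not added.
PREDICT(E → f C S) = { 'f' }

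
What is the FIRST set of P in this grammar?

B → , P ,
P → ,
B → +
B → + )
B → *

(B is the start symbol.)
{ ',' }

To compute FIRST(P), examine every production with P on the left-hand side, reading each right-hand side left to right until a non-nullable symbol is reached.

From P → ,:
  - ',' is a terminal: add ',' and stop

Collecting: FIRST(P) = { ',' }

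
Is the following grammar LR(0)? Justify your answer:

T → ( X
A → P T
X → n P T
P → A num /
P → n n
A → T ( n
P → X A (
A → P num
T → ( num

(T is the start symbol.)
Augment with T' → T and build the canonical LR(0) collection (I0 = CLOSURE({[T' → . T]}), then GOTO on every symbol after a dot until no new states appear). It has 22 states:
  I0: { [T → . ( X], [T → . ( num], [T' → . T] }  — shift
  I1: { [T → ( . X], [T → ( . num], [X → . n P T] }  — shift
  I2: { [T' → T .] }  — accept
  I3: { [T → ( X .] }  — reduce
  I4: { [A → . P T], [A → . P num], [A → . T ( n], [P → . A num /], [P → . X A (], [P → . n n], [T → . ( X], [T → . ( num], [X → . n P T], [X → n . P T] }  — shift
  I5: { [T → ( num .] }  — reduce
  I6: { [P → A . num /] }  — shift
  I7: { [A → P . T], [A → P . num], [T → . ( X], [T → . ( num], [X → n P . T] }  — shift
  I8: { [A → T . ( n] }  — shift
  I9: { [A → . P T], [A → . P num], [A → . T ( n], [P → . A num /], [P → . X A (], [P → . n n], [P → X . A (], [T → . ( X], [T → . ( num], [X → . n P T] }  — shift
  I10: { [A → . P T], [A → . P num], [A → . T ( n], [P → . A num /], [P → . X A (], [P → . n n], [P → n . n], [T → . ( X], [T → . ( num], [X → . n P T], [X → n . P T] }  — shift
  I11: { [A → . P T], [A → . P num], [A → . T ( n], [P → . A num /], [P → . X A (], [P → . n n], [P → n . n], [P → n n .], [T → . ( X], [T → . ( num], [X → . n P T], [X → n . P T] }  — shift, reduce
  I12: { [P → A . num /], [P → X A . (] }  — shift
  I13: { [A → P . T], [A → P . num], [T → . ( X], [T → . ( num] }  — shift
  I14: { [A → P T .] }  — reduce
  I15: { [A → P num .] }  — reduce
  I16: { [P → X A ( .] }  — reduce
  I17: { [P → A num . /] }  — shift
  I18: { [P → A num / .] }  — reduce
  I19: { [A → T ( . n] }  — shift
  I20: { [A → T ( n .] }  — reduce
  I21: { [A → P T .], [X → n P T .] }  — 2 reduces

Conflict in state I11:
  Shift-reduce conflict between [P → n n .] and [P → . n n]
So the grammar is NOT LR(0).

Answer: No. Shift-reduce conflict between [P → n n .] and [P → . n n]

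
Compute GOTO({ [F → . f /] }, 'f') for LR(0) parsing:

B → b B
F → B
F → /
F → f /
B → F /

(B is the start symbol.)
GOTO(I, 'f') = CLOSURE({ [A → αX.β] : [A → α.Xβ] ∈ I, X = 'f' })

Items with dot before 'f', with the dot advanced:
  [F → . f /] → [F → f . /]
Closure adds nothing (no advanced item has the dot before a non-terminal).

GOTO = { [F → f . /] }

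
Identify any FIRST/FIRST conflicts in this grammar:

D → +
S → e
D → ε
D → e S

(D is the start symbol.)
No FIRST/FIRST conflicts.

Productions for D:
  D → +: FIRST = { '+' }
  D → ε: FIRST = { ε }
  D → e S: FIRST = { 'e' }
S has only one production, so no FIRST/FIRST conflict is possible there.

All alternatives of each non-terminal have pairwise disjoint FIRST sets.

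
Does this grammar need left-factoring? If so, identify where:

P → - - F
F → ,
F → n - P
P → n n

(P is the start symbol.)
No, left-factoring is not needed

Left-factoring is needed when two productions for the same non-terminal
share a common prefix on the right-hand side.

Productions for P:
  P → - - F
  P → n n
Productions for F:
  F → ,
  F → n - P

No common prefixes found.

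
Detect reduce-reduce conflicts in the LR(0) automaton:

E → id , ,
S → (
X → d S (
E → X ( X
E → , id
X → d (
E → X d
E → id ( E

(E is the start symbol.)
Yes — I10: [S → ( .] vs [X → d ( .]

A reduce-reduce conflict occurs when an LR(0) state has two complete items [A → α .] and [B → β .] — both call for a reduction, and with no lookahead the parser cannot choose between them.

Augment with E' → E and build the canonical LR(0) collection (I0 = CLOSURE({[E' → . E]}), then GOTO on every symbol after a dot until no new states appear). It has 17 states:
  I0: { [E → . , id], [E → . X ( X], [E → . X d], [E → . id ( E], [E → . id , ,], [E' → . E], [X → . d (], [X → . d S (] }  — shift
  I1: { [E → , . id] }  — shift
  I2: { [E' → E .] }  — accept
  I3: { [E → X . ( X], [E → X . d] }  — shift
  I4: { [S → . (], [X → d . (], [X → d . S (] }  — shift
  I5: { [E → id . ( E], [E → id . , ,] }  — shift
  I6: { [E → . , id], [E → . X ( X], [E → . X d], [E → . id ( E], [E → . id , ,], [E → id ( . E], [X → . d (], [X → . d S (] }  — shift
  I7: { [E → id , . ,] }  — shift
  I8: { [E → id , , .] }  — reduce
  I9: { [E → id ( E .] }  — reduce
  I10: { [S → ( .], [X → d ( .] }  — 2 reduces
  I11: { [X → d S . (] }  — shift
  I12: { [X → d S ( .] }  — reduce
  I13: { [E → X ( . X], [X → . d (], [X → . d S (] }  — shift
  I14: { [E → X d .] }  — reduce
  I15: { [E → X ( X .] }  — reduce
  I16: { [E → , id .] }  — reduce

I10 contains complete items [S → ( .], [X → d ( .] — reduce-reduce conflict.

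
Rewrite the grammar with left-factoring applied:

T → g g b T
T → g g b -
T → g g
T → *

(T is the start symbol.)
T → g g T'
T' → b T''
T'' → T
T'' → -
T' → ε
T → *

Left-factoring transforms A → αβ₁ | αβ₂ into A → αA' and A' → β₁ | β₂
(α is the longest common prefix among the alternatives). Repeat until
no nonterminal has two alternatives with a common prefix.

Round 1: T has alternatives sharing prefix 'g g'. Introduce T': T → g g T'
  Add: T' → b T
  Add: T' → b -
  Add: T' → ε

Round 2: T' has alternatives sharing prefix 'b'. Introduce T'': T' → b T''
  Add: T'' → T
  Add: T'' → -

No remaining common prefixes — done.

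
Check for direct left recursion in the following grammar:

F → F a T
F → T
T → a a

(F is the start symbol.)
F → F a T: LEFT RECURSIVE (starts with F)
F → T: starts with T
T → a a: starts with a

The grammar has direct left recursion on: F.

Answer: Yes, F is left-recursive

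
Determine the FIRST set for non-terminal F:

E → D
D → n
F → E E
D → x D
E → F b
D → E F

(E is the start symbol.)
{ 'n', 'x' }

To compute FIRST(F), examine every production with F on the left-hand side, reading each right-hand side left to right until a non-nullable symbol is reached.

FIRST sets of the other non-terminals involved (by the same procedure, iterated to a fixed point):
  FIRST(E) = { 'n', 'x' }

From F → E E:
  - E is a non-terminal: add FIRST(E) \ {ε} = { 'n', 'x' }
    E is not nullable, so stop

Collecting: FIRST(F) = { 'n', 'x' }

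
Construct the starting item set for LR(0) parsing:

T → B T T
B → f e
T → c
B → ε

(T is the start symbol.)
First, augment the grammar with T' → T
I₀ = CLOSURE({ [T' → . T] }):
  [T' → . T] has the dot before T: add [T → . B T T], [T → . c]
  [T → . B T T] has the dot before B: add [B → . f e], [B → .]
No further items can be added.

I₀ = { [B → . f e], [B → .], [T → . B T T], [T → . c], [T' → . T] }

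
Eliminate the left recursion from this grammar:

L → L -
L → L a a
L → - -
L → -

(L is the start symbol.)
L is directly left-recursive. The standard transformation for
  A → A α₁ | ... | A α_m | β₁ | ... | β_n
is
  A  → β₁ A' | ... | β_n A'
  A' → α₁ A' | ... | α_m A' | ε

L → - - becomes L → - - L'
L → - becomes L → - L'
L → L - becomes L' → - L'
L → L a a becomes L' → a a L'
Add L' → ε

Resulting grammar:
L → - - L'
L → - L'
L' → - L'
L' → a a L'
L' → ε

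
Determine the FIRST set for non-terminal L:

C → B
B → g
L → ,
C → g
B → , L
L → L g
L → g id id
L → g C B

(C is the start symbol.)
{ ',', 'g' }

From L → ,:
  - ',' is a terminal: add ',' and stop
From L → L g:
  - L is the symbol being defined: contributes nothing new
    L is not nullable, so stop
From L → g id id:
  - g is a terminal: add 'g' and stop
From L → g C B:
  - g is a terminal: add 'g' and stop

Collecting: FIRST(L) = { ',', 'g' }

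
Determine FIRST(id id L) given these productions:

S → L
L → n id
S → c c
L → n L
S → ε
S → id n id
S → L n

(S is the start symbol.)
To compute FIRST(id id L), process the symbols left to right:
Symbol id is a terminal. Add 'id' and stop.
FIRST(id id L) = { 'id' }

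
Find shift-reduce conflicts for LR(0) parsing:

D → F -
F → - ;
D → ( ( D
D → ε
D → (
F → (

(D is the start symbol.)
Yes — I0: [D → .] vs [D → . (]; I1: [D → ( .] vs [D → ( . ( D]; I7: [D → .] vs [D → . (]

Augment with D' → D and build the canonical LR(0) collection (I0 = CLOSURE({[D' → . D]}), then GOTO on every symbol after a dot until no new states appear). It has 9 states:
  I0: { [D → . ( ( D], [D → . (], [D → . F -], [D → .], [D' → . D], [F → . (], [F → . - ;] }  — shift, reduce
  I1: { [D → ( . ( D], [D → ( .], [F → ( .] }  — shift, 2 reduces
  I2: { [F → - . ;] }  — shift
  I3: { [D' → D .] }  — accept
  I4: { [D → F . -] }  — shift
  I5: { [D → F - .] }  — reduce
  I6: { [F → - ; .] }  — reduce
  I7: { [D → ( ( . D], [D → . ( ( D], [D → . (], [D → . F -], [D → .], [F → . (], [F → . - ;] }  — shift, reduce
  I8: { [D → ( ( D .] }  — reduce

I0 contains reduce item [D → .] and shift items [D → . (], [D → . ( ( D], [F → . (], [F → . - ;] — shift-reduce conflict.
I1 contains reduce items [D → ( .], [F → ( .] and shift item [D → ( . ( D] — shift-reduce conflict.
I7 contains reduce item [D → .] and shift items [D → . (], [D → . ( ( D], [F → . (], [F → . - ;] — shift-reduce conflict.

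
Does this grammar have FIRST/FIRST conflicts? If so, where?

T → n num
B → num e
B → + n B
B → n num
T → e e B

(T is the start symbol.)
No FIRST/FIRST conflicts.

A FIRST/FIRST conflict occurs when two productions N → α and N → β for the same non-terminal have FIRST(α) ∩ FIRST(β) ≠ ∅ (with ε ∈ FIRST of a nullable right-hand side, so two nullable alternatives also conflict).

Productions for T:
  T → n num: FIRST = { 'n' }
  T → e e B: FIRST = { 'e' }
Productions for B:
  B → num e: FIRST = { 'num' }
  B → + n B: FIRST = { '+' }
  B → n num: FIRST = { 'n' }

All alternatives of each non-terminal have pairwise disjoint FIRST sets.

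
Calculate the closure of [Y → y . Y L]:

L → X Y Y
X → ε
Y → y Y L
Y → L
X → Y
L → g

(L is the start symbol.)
Start with: [Y → y . Y L]
  [Y → y . Y L] has the dot before Y: add [Y → . y Y L], [Y → . L]
  [Y → . L] has the dot before L: add [L → . X Y Y], [L → . g]
  [L → . X Y Y] has the dot before X: add [X → .], [X → . Y]
No further items can be added.

CLOSURE = { [L → . X Y Y], [L → . g], [X → . Y], [X → .], [Y → . L], [Y → . y Y L], [Y → y . Y L] }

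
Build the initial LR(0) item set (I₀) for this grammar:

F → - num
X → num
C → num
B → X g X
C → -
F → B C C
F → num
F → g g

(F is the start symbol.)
{ [B → . X g X], [F → . - num], [F → . B C C], [F → . g g], [F → . num], [F' → . F], [X → . num] }

First, augment the grammar with F' → F
I₀ = CLOSURE({ [F' → . F] }):
  [F' → . F] has the dot before F: add [F → . - num], [F → . B C C], [F → . num], [F → . g g]
  [F → . B C C] has the dot before B: add [B → . X g X]
  [B → . X g X] has the dot before X: add [X → . num]
No further items can be added.

I₀ = { [B → . X g X], [F → . - num], [F → . B C C], [F → . g g], [F → . num], [F' → . F], [X → . num] }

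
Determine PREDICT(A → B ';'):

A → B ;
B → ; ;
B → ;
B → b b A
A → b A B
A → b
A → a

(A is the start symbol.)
PREDICT(A → B ';') = (FIRST(RHS) \ {ε}) ∪ (FOLLOW(A) if ε ∈ FIRST(RHS), i.e. RHS ⇒* ε)
FIRST(B) = { ';', 'b' }
FIRST(B ';') = { ';', 'b' }
ε ∉ FIRST(B ';'), so FOLLOW(A) is not added.
PREDICT(A → B ';') = { ';', 'b' }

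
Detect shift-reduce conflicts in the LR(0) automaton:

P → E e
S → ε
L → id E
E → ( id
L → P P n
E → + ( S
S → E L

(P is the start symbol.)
A shift-reduce conflict occurs when an LR(0) state has both:
  - a complete (reduce) item [A → α .] (dot at the end), and
  - a shift item [B → β . c γ] (dot before a terminal).

Augment with P' → P and build the canonical LR(0) collection (I0 = CLOSURE({[P' → . P]}), then GOTO on every symbol after a dot until no new states appear). It has 16 states:
  I0: { [E → . ( id], [E → . + ( S], [P → . E e], [P' → . P] }  — shift
  I1: { [E → ( . id] }  — shift
  I2: { [E → + . ( S] }  — shift
  I3: { [P → E . e] }  — shift
  I4: { [P' → P .] }  — accept
  I5: { [P → E e .] }  — reduce
  I6: { [E → + ( . S], [E → . ( id], [E → . + ( S], [S → . E L], [S → .] }  — shift, reduce
  I7: { [E → . ( id], [E → . + ( S], [L → . P P n], [L → . id E], [P → . E e], [S → E . L] }  — shift
  I8: { [E → + ( S .] }  — reduce
  I9: { [S → E L .] }  — reduce
  I10: { [E → . ( id], [E → . + ( S], [L → P . P n], [P → . E e] }  — shift
  I11: { [E → . ( id], [E → . + ( S], [L → id . E] }  — shift
  I12: { [L → id E .] }  — reduce
  I13: { [L → P P . n] }  — shift
  I14: { [L → P P n .] }  — reduce
  I15: { [E → ( id .] }  — reduce

I6 contains reduce item [S → .] and shift items [E → . ( id], [E → . + ( S] — shift-reduce conflict.

Answer: Yes — I6: [S → .] vs [E → . ( id]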